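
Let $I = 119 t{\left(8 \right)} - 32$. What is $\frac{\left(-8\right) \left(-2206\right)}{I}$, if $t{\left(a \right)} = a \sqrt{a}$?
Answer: $\frac{1103}{14159} + \frac{131257 \sqrt{2}}{28318} \approx 6.6329$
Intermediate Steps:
$t{\left(a \right)} = a^{\frac{3}{2}}$
$I = -32 + 1904 \sqrt{2}$ ($I = 119 \cdot 8^{\frac{3}{2}} - 32 = 119 \cdot 16 \sqrt{2} - 32 = 1904 \sqrt{2} - 32 = -32 + 1904 \sqrt{2} \approx 2660.7$)
$\frac{\left(-8\right) \left(-2206\right)}{I} = \frac{\left(-8\right) \left(-2206\right)}{-32 + 1904 \sqrt{2}} = \frac{17648}{-32 + 1904 \sqrt{2}}$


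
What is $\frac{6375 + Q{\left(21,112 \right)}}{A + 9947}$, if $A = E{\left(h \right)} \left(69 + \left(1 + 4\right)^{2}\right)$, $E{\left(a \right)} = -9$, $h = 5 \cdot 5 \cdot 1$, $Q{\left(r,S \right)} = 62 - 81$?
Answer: $\frac{6356}{9101} \approx 0.69839$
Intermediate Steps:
$Q{\left(r,S \right)} = -19$ ($Q{\left(r,S \right)} = 62 - 81 = -19$)
$h = 25$ ($h = 25 \cdot 1 = 25$)
$A = -846$ ($A = - 9 \left(69 + \left(1 + 4\right)^{2}\right) = - 9 \left(69 + 5^{2}\right) = - 9 \left(69 + 25\right) = \left(-9\right) 94 = -846$)
$\frac{6375 + Q{\left(21,112 \right)}}{A + 9947} = \frac{6375 - 19}{-846 + 9947} = \frac{6356}{9101}$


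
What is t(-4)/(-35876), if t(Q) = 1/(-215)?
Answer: 1/7713340 ≈ 1.2965e-7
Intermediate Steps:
t(Q) = -1/215
t(-4)/(-35876) = -1/215/(-35876) = -1/215*(-1/35876) = 1/7713340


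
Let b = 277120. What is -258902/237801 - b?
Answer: -65899672022/237801 ≈ -2.7712e+5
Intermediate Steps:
-258902/237801 - b = -258902/237801 - 1*277120 = -258902*1/237801 - 277120 = -258902/237801 - 277120 = -65899672022/237801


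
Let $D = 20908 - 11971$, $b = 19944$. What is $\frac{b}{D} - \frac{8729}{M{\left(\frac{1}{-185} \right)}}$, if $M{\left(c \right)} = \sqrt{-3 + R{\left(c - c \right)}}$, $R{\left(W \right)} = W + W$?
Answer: $\frac{2216}{993} + \frac{8729 i \sqrt{3}}{3} \approx 2.2316 + 5039.7 i$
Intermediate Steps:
$R{\left(W \right)} = 2 W$
$D = 8937$
$M{\left(c \right)} = i \sqrt{3}$ ($M{\left(c \right)} = \sqrt{-3 + 2 \left(c - c\right)} = \sqrt{-3 + 2 \cdot 0} = \sqrt{-3 + 0} = \sqrt{-3} = i \sqrt{3}$)
$\frac{b}{D} - \frac{8729}{M{\left(\frac{1}{-185} \right)}} = \frac{19944}{8937} - \frac{8729}{i \sqrt{3}} = 19944 \cdot \frac{1}{8937} - 8729 \left(- \frac{i \sqrt{3}}{3}\right) = \frac{2216}{993} + \frac{8729 i \sqrt{3}}{3}$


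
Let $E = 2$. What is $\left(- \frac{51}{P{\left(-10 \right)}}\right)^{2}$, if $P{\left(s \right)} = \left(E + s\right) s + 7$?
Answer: $\frac{289}{841} \approx 0.34364$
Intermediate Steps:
$P{\left(s \right)} = 7 + s \left(2 + s\right)$ ($P{\left(s \right)} = \left(2 + s\right) s + 7 = s \left(2 + s\right) + 7 = 7 + s \left(2 + s\right)$)
$\left(- \frac{51}{P{\left(-10 \right)}}\right)^{2} = \left(- \frac{51}{7 + \left(-10\right)^{2} + 2 \left(-10\right)}\right)^{2} = \left(- \frac{51}{7 + 100 - 20}\right)^{2} = \left(- \frac{51}{87}\right)^{2} = \left(\left(-51\right) \frac{1}{87}\right)^{2} = \left(- \frac{17}{29}\right)^{2} = \frac{289}{841}$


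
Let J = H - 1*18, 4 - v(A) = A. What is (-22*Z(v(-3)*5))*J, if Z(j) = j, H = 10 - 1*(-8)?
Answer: 0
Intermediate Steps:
H = 18 (H = 10 + 8 = 18)
v(A) = 4 - A
J = 0 (J = 18 - 1*18 = 18 - 18 = 0)
(-22*Z(v(-3)*5))*J = -22*(4 - 1*(-3))*5*0 = -22*(4 + 3)*5*0 = -154*5*0 = -22*35*0 = -770*0 = 0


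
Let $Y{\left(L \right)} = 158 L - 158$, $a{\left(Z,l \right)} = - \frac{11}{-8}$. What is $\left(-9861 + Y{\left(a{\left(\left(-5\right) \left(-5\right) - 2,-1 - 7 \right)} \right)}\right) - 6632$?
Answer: $- \frac{65735}{4} \approx -16434.0$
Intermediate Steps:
$a{\left(Z,l \right)} = \frac{11}{8}$ ($a{\left(Z,l \right)} = \left(-11\right) \left(- \frac{1}{8}\right) = \frac{11}{8}$)
$Y{\left(L \right)} = -158 + 158 L$
$\left(-9861 + Y{\left(a{\left(\left(-5\right) \left(-5\right) - 2,-1 - 7 \right)} \right)}\right) - 6632 = \left(-9861 + \left(-158 + 158 \cdot \frac{11}{8}\right)\right) - 6632 = \left(-9861 + \left(-158 + \frac{869}{4}\right)\right) - 6632 = \left(-9861 + \frac{237}{4}\right) - 6632 = - \frac{39207}{4} - 6632 = - \frac{65735}{4}$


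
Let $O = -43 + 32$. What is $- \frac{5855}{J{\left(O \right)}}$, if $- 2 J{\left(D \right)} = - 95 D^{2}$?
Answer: $- \frac{2342}{2299} \approx -1.0187$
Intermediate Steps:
$O = -11$
$J{\left(D \right)} = \frac{95 D^{2}}{2}$ ($J{\left(D \right)} = - \frac{\left(-95\right) D^{2}}{2} = \frac{95 D^{2}}{2}$)
$- \frac{5855}{J{\left(O \right)}} = - \frac{5855}{\frac{95}{2} \left(-11\right)^{2}} = - \frac{5855}{\frac{95}{2} \cdot 121} = - \frac{5855}{\frac{11495}{2}} = \left(-5855\right) \frac{2}{11495} = - \frac{2342}{2299}$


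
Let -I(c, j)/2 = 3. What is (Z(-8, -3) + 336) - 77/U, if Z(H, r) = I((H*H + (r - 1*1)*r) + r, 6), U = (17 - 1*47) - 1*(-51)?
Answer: 979/3 ≈ 326.33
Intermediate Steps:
U = 21 (U = (17 - 47) + 51 = -30 + 51 = 21)
I(c, j) = -6 (I(c, j) = -2*3 = -6)
Z(H, r) = -6
(Z(-8, -3) + 336) - 77/U = (-6 + 336) - 77/21 = 330 - 77*1/21 = 330 - 11/3 = 979/3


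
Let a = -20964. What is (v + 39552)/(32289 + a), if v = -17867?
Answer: 4337/2265 ≈ 1.9148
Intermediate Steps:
(v + 39552)/(32289 + a) = (-17867 + 39552)/(32289 - 20964) = 21685/11325 = 21685*(1/11325) = 4337/2265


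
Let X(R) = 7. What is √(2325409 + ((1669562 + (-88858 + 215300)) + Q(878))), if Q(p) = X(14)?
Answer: 2*√1030355 ≈ 2030.1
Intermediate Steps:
Q(p) = 7
√(2325409 + ((1669562 + (-88858 + 215300)) + Q(878))) = √(2325409 + ((1669562 + (-88858 + 215300)) + 7)) = √(2325409 + ((1669562 + 126442) + 7)) = √(2325409 + (1796004 + 7)) = √(2325409 + 1796011) = √4121420 = 2*√1030355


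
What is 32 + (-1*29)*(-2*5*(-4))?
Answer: -1128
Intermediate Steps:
32 + (-1*29)*(-2*5*(-4)) = 32 - (-290)*(-4) = 32 - 29*40 = 32 - 1160 = -1128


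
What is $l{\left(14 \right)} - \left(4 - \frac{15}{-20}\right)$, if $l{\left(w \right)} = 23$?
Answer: $\frac{73}{4} \approx 18.25$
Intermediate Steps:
$l{\left(14 \right)} - \left(4 - \frac{15}{-20}\right) = 23 - \left(4 - \frac{15}{-20}\right) = 23 + \left(-4 + 15 \left(- \frac{1}{20}\right)\right) = 23 - \frac{19}{4} = \frac{73}{4}$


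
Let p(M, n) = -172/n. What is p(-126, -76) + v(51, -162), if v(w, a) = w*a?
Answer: -156935/19 ≈ -8259.7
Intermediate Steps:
v(w, a) = a*w
p(-126, -76) + v(51, -162) = -172/(-76) - 162*51 = -172*(-1/76) - 8262 = 43/19 - 8262 = -156935/19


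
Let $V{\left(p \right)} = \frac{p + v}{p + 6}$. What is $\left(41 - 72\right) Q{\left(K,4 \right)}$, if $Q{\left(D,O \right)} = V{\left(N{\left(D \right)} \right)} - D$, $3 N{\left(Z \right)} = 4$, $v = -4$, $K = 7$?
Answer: $\frac{2511}{11} \approx 228.27$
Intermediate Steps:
$N{\left(Z \right)} = \frac{4}{3}$ ($N{\left(Z \right)} = \frac{1}{3} \cdot 4 = \frac{4}{3}$)
$V{\left(p \right)} = \frac{-4 + p}{6 + p}$ ($V{\left(p \right)} = \frac{p - 4}{p + 6} = \frac{-4 + p}{6 + p}$)
$Q{\left(D,O \right)} = - \frac{4}{11} - D$ ($Q{\left(D,O \right)} = \frac{-4 + \frac{4}{3}}{6 + \frac{4}{3}} - D = \frac{1}{\frac{22}{3}} \left(- \frac{8}{3}\right) - D = \frac{3}{22} \left(- \frac{8}{3}\right) - D = - \frac{4}{11} - D$)
$\left(41 - 72\right) Q{\left(K,4 \right)} = \left(41 - 72\right) \left(- \frac{4}{11} - 7\right) = - 31 \left(- \frac{4}{11} - 7\right) = \left(-31\right) \left(- \frac{81}{11}\right) = \frac{2511}{11}$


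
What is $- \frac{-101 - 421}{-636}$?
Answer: $- \frac{87}{106} \approx -0.82076$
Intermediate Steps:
$- \frac{-101 - 421}{-636} = - \frac{\left(-101 - 421\right) \left(-1\right)}{636} = - \frac{\left(-522\right) \left(-1\right)}{636} = \left(-1\right) \frac{87}{106} = - \frac{87}{106}$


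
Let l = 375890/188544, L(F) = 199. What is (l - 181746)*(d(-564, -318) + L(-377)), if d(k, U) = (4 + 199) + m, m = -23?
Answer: -6493547596493/94272 ≈ -6.8881e+7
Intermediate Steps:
d(k, U) = 180 (d(k, U) = (4 + 199) - 23 = 203 - 23 = 180)
l = 187945/94272 (l = 375890*(1/188544) = 187945/94272 ≈ 1.9936)
(l - 181746)*(d(-564, -318) + L(-377)) = (187945/94272 - 181746)*(180 + 199) = -17133370967/94272*379 = -6493547596493/94272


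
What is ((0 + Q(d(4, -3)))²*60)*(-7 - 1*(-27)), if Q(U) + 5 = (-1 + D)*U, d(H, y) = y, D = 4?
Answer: 235200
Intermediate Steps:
Q(U) = -5 + 3*U (Q(U) = -5 + (-1 + 4)*U = -5 + 3*U)
((0 + Q(d(4, -3)))²*60)*(-7 - 1*(-27)) = ((0 + (-5 + 3*(-3)))²*60)*(-7 - 1*(-27)) = ((0 + (-5 - 9))²*60)*(-7 + 27) = ((0 - 14)²*60)*20 = ((-14)²*60)*20 = (196*60)*20 = 11760*20 = 235200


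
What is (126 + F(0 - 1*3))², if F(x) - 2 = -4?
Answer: 15376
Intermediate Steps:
F(x) = -2 (F(x) = 2 - 4 = -2)
(126 + F(0 - 1*3))² = (126 - 2)² = 124² = 15376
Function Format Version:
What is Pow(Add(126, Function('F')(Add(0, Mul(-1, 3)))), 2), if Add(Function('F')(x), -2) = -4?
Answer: 15376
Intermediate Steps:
Function('F')(x) = -2 (Function('F')(x) = Add(2, -4) = -2)
Pow(Add(126, Function('F')(Add(0, Mul(-1, 3)))), 2) = Pow(Add(126, -2), 2) = Pow(124, 2) = 15376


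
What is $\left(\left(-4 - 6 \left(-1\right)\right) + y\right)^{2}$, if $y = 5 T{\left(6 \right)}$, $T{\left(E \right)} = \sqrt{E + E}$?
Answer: $304 + 40 \sqrt{3} \approx 373.28$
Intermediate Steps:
$T{\left(E \right)} = \sqrt{2} \sqrt{E}$ ($T{\left(E \right)} = \sqrt{2 E} = \sqrt{2} \sqrt{E}$)
$y = 10 \sqrt{3}$ ($y = 5 \sqrt{2} \sqrt{6} = 5 \cdot 2 \sqrt{3} = 10 \sqrt{3} \approx 17.32$)
$\left(\left(-4 - 6 \left(-1\right)\right) + y\right)^{2} = \left(\left(-4 - 6 \left(-1\right)\right) + 10 \sqrt{3}\right)^{2} = \left(\left(-4 - -6\right) + 10 \sqrt{3}\right)^{2} = \left(\left(-4 + 6\right) + 10 \sqrt{3}\right)^{2} = \left(2 + 10 \sqrt{3}\right)^{2}$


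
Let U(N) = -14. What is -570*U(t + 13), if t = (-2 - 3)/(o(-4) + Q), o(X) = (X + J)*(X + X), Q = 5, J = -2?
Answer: 7980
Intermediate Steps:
o(X) = 2*X*(-2 + X) (o(X) = (X - 2)*(X + X) = (-2 + X)*(2*X) = 2*X*(-2 + X))
t = -5/53 (t = (-2 - 3)/(2*(-4)*(-2 - 4) + 5) = -5/(2*(-4)*(-6) + 5) = -5/(48 + 5) = -5/53 ≈ -0.094340)
-570*U(t + 13) = -570*(-14) = 7980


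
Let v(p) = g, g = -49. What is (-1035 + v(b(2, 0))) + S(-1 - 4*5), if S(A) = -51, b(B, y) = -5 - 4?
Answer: -1135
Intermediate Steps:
b(B, y) = -9
v(p) = -49
(-1035 + v(b(2, 0))) + S(-1 - 4*5) = (-1035 - 49) - 51 = -1084 - 51 = -1135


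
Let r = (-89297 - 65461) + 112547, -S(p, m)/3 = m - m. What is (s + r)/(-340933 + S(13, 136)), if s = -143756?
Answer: 185967/340933 ≈ 0.54546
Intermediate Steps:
S(p, m) = 0 (S(p, m) = -3*(m - m) = -3*0 = 0)
r = -42211 (r = -154758 + 112547 = -42211)
(s + r)/(-340933 + S(13, 136)) = (-143756 - 42211)/(-340933 + 0) = -185967/(-340933) = -185967*(-1/340933) = 185967/340933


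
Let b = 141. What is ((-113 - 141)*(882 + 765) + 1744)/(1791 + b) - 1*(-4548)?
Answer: 4185071/966 ≈ 4332.4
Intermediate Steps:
((-113 - 141)*(882 + 765) + 1744)/(1791 + b) - 1*(-4548) = ((-113 - 141)*(882 + 765) + 1744)/(1791 + 141) - 1*(-4548) = (-254*1647 + 1744)/1932 + 4548 = (-418338 + 1744)*(1/1932) + 4548 = -416594*1/1932 + 4548 = -208297/966 + 4548 = 4185071/966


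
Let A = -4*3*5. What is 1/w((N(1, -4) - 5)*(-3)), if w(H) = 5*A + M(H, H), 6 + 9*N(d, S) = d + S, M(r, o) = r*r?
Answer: 1/24 ≈ 0.041667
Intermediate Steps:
M(r, o) = r²
A = -60 (A = -12*5 = -60)
N(d, S) = -⅔ + S/9 + d/9 (N(d, S) = -⅔ + (d + S)/9 = -⅔ + (S + d)/9 = -⅔ + (S/9 + d/9) = -⅔ + S/9 + d/9)
w(H) = -300 + H² (w(H) = 5*(-60) + H² = -300 + H²)
1/w((N(1, -4) - 5)*(-3)) = 1/(-300 + (((-⅔ + (⅑)*(-4) + (⅑)*1) - 5)*(-3))²) = 1/(-300 + (((-⅔ - 4/9 + ⅑) - 5)*(-3))²) = 1/(-300 + ((-1 - 5)*(-3))²) = 1/(-300 + (-6*(-3))²) = 1/(-300 + 18²) = 1/(-300 + 324) = 1/24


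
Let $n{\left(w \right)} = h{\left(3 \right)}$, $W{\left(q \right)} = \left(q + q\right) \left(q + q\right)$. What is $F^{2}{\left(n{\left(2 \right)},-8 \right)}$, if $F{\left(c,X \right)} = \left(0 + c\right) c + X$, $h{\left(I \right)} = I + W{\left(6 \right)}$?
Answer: $466603201$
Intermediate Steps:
$W{\left(q \right)} = 4 q^{2}$ ($W{\left(q \right)} = 2 q 2 q = 4 q^{2}$)
$h{\left(I \right)} = 144 + I$ ($h{\left(I \right)} = I + 4 \cdot 6^{2} = I + 4 \cdot 36 = I + 144 = 144 + I$)
$n{\left(w \right)} = 147$ ($n{\left(w \right)} = 144 + 3 = 147$)
$F{\left(c,X \right)} = X + c^{2}$ ($F{\left(c,X \right)} = c c + X = c^{2} + X = X + c^{2}$)
$F^{2}{\left(n{\left(2 \right)},-8 \right)} = \left(-8 + 147^{2}\right)^{2} = \left(-8 + 21609\right)^{2} = 21601^{2} = 466603201$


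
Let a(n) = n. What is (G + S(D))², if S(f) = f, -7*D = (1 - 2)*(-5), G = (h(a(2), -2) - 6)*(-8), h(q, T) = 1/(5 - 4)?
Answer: 75625/49 ≈ 1543.4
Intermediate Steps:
h(q, T) = 1 (h(q, T) = 1/1 = 1)
G = 40 (G = (1 - 6)*(-8) = -5*(-8) = 40)
D = -5/7 (D = -(1 - 2)*(-5)/7 = -(-1)*(-5)/7 = -⅐*5 = -5/7 ≈ -0.71429)
(G + S(D))² = (40 - 5/7)² = (275/7)² = 75625/49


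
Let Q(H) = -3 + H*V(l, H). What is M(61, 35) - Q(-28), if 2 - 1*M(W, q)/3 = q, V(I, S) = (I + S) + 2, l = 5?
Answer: -684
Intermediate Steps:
V(I, S) = 2 + I + S
M(W, q) = 6 - 3*q
Q(H) = -3 + H*(7 + H) (Q(H) = -3 + H*(2 + 5 + H) = -3 + H*(7 + H))
M(61, 35) - Q(-28) = (6 - 3*35) - (-3 - 28*(7 - 28)) = (6 - 105) - (-3 - 28*(-21)) = -99 - (-3 + 588) = -99 - 1*585 = -99 - 585 = -684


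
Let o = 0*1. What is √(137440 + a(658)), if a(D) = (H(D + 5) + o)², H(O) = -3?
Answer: √137449 ≈ 370.74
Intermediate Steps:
o = 0
a(D) = 9 (a(D) = (-3 + 0)² = (-3)² = 9)
√(137440 + a(658)) = √(137440 + 9) = √137449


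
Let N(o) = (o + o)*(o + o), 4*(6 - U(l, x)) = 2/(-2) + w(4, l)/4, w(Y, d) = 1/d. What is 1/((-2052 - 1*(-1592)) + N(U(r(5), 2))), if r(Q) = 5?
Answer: -1600/486999 ≈ -0.0032854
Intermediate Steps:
U(l, x) = 25/4 - 1/(16*l) (U(l, x) = 6 - (2/(-2) + 1/(l*4))/4 = 6 - (2*(-½) + (¼)/l)/4 = 6 - (-1 + 1/(4*l))/4 = 6 + (¼ - 1/(16*l)) = 25/4 - 1/(16*l))
N(o) = 4*o² (N(o) = (2*o)*(2*o) = 4*o²)
1/((-2052 - 1*(-1592)) + N(U(r(5), 2))) = 1/((-2052 - 1*(-1592)) + 4*((1/16)*(-1 + 100*5)/5)²) = 1/((-2052 + 1592) + 4*((1/16)*(⅕)*(-1 + 500))²) = 1/(-460 + 4*((1/16)*(⅕)*499)²) = 1/(-460 + 4*(499/80)²) = 1/(-460 + 4*(249001/6400)) = 1/(-460 + 249001/1600) = 1/(-486999/1600) = -1600/486999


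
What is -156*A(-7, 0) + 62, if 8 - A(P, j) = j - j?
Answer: -1186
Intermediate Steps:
A(P, j) = 8 (A(P, j) = 8 - (j - j) = 8 - 1*0 = 8 + 0 = 8)
-156*A(-7, 0) + 62 = -156*8 + 62 = -1248 + 62 = -1186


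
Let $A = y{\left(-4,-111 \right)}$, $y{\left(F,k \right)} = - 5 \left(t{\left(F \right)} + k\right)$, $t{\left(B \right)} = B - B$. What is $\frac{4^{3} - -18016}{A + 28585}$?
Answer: $\frac{904}{1457} \approx 0.62045$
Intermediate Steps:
$t{\left(B \right)} = 0$
$y{\left(F,k \right)} = - 5 k$ ($y{\left(F,k \right)} = - 5 \left(0 + k\right) = - 5 k$)
$A = 555$ ($A = \left(-5\right) \left(-111\right) = 555$)
$\frac{4^{3} - -18016}{A + 28585} = \frac{4^{3} - -18016}{555 + 28585} = \frac{64 + 18016}{29140} = 18080 \cdot \frac{1}{29140} = \frac{904}{1457}$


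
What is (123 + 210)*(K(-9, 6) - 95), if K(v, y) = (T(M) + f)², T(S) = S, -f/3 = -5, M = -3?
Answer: 16317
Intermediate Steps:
f = 15 (f = -3*(-5) = 15)
K(v, y) = 144 (K(v, y) = (-3 + 15)² = 12² = 144)
(123 + 210)*(K(-9, 6) - 95) = (123 + 210)*(144 - 95) = 333*49 = 16317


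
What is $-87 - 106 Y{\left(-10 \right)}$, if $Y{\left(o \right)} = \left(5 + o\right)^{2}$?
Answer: $-2737$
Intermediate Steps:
$-87 - 106 Y{\left(-10 \right)} = -87 - 106 \left(5 - 10\right)^{2} = -87 - 106 \left(-5\right)^{2} = -87 - 2650 = -2737$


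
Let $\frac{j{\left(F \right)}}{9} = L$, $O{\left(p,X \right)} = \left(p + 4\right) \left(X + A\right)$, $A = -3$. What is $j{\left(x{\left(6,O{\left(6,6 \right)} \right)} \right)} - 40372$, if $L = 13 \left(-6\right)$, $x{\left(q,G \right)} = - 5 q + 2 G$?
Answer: $-41074$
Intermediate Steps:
$O{\left(p,X \right)} = \left(-3 + X\right) \left(4 + p\right)$ ($O{\left(p,X \right)} = \left(p + 4\right) \left(X - 3\right) = \left(4 + p\right) \left(-3 + X\right) = \left(-3 + X\right) \left(4 + p\right)$)
$L = -78$
$j{\left(F \right)} = -702$ ($j{\left(F \right)} = 9 \left(-78\right) = -702$)
$j{\left(x{\left(6,O{\left(6,6 \right)} \right)} \right)} - 40372 = -702 - 40372 = -41074$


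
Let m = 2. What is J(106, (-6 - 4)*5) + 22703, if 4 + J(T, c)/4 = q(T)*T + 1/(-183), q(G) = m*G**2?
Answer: 1747799141/183 ≈ 9.5508e+6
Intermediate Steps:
q(G) = 2*G**2
J(T, c) = -2932/183 + 8*T**3 (J(T, c) = -16 + 4*((2*T**2)*T + 1/(-183)) = -16 + 4*(2*T**3 - 1/183) = -16 + 4*(-1/183 + 2*T**3) = -16 + (-4/183 + 8*T**3) = -2932/183 + 8*T**3)
J(106, (-6 - 4)*5) + 22703 = (-2932/183 + 8*106**3) + 22703 = (-2932/183 + 8*1191016) + 22703 = (-2932/183 + 9528128) + 22703 = 1743644492/183 + 22703 = 1747799141/183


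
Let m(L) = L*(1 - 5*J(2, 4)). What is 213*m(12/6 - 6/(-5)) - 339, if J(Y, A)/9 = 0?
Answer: 1713/5 ≈ 342.60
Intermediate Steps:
J(Y, A) = 0 (J(Y, A) = 9*0 = 0)
m(L) = L (m(L) = L*(1 - 5*0) = L*(1 + 0) = L*1 = L)
213*m(12/6 - 6/(-5)) - 339 = 213*(12/6 - 6/(-5)) - 339 = 213*(12*(1/6) - 6*(-1/5)) - 339 = 213*(2 + 6/5) - 339 = 213*(16/5) - 339 = 3408/5 - 339 = 1713/5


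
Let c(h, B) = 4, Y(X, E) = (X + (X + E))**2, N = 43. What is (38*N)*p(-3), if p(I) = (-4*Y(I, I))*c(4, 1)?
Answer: -2117664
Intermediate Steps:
Y(X, E) = (E + 2*X)**2 (Y(X, E) = (X + (E + X))**2 = (E + 2*X)**2)
p(I) = -144*I**2 (p(I) = -4*(I + 2*I)**2*4 = -4*9*I**2*4 = -36*I**2*4 = -144*I**2)
(38*N)*p(-3) = (38*43)*(-144*(-3)**2) = 1634*(-144*9) = 1634*(-1296) = -2117664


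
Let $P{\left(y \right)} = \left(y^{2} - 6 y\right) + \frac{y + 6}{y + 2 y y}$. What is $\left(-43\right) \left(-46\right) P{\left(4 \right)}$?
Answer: $- \frac{137471}{9} \approx -15275.0$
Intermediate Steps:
$P{\left(y \right)} = y^{2} - 6 y + \frac{6 + y}{y + 2 y^{2}}$ ($P{\left(y \right)} = \left(y^{2} - 6 y\right) + \frac{6 + y}{y + 2 y^{2}} = y^{2} - 6 y + \frac{6 + y}{y + 2 y^{2}}$)
$\left(-43\right) \left(-46\right) P{\left(4 \right)} = \left(-43\right) \left(-46\right) \frac{6 + 4 - 11 \cdot 4^{3} - 6 \cdot 4^{2} + 2 \cdot 4^{4}}{4 \left(1 + 2 \cdot 4\right)} = 1978 \frac{6 + 4 - 704 - 96 + 2 \cdot 256}{4 \left(1 + 8\right)} = 1978 \frac{6 + 4 - 704 - 96 + 512}{4 \cdot 9} = 1978 \cdot \frac{1}{4} \cdot \frac{1}{9} \left(-278\right) = 1978 \left(- \frac{139}{18}\right) = - \frac{137471}{9}$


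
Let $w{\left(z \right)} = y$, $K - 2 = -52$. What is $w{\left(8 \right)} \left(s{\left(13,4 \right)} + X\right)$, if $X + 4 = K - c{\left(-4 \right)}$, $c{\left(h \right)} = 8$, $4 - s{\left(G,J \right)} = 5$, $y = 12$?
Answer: $-756$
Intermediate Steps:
$K = -50$ ($K = 2 - 52 = -50$)
$s{\left(G,J \right)} = -1$ ($s{\left(G,J \right)} = 4 - 5 = -1$)
$w{\left(z \right)} = 12$
$X = -62$ ($X = -4 - 58 = -62$)
$w{\left(8 \right)} \left(s{\left(13,4 \right)} + X\right) = 12 \left(-1 - 62\right) = 12 \left(-63\right) = -756$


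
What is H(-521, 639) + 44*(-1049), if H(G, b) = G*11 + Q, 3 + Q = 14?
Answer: -51876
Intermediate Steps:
Q = 11 (Q = -3 + 14 = 11)
H(G, b) = 11 + 11*G (H(G, b) = G*11 + 11 = 11*G + 11 = 11 + 11*G)
H(-521, 639) + 44*(-1049) = (11 + 11*(-521)) + 44*(-1049) = (11 - 5731) - 46156 = -5720 - 46156 = -51876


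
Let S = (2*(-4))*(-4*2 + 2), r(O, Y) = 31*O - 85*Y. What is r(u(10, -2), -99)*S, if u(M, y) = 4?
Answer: 409872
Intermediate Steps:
r(O, Y) = -85*Y + 31*O
S = 48 (S = -8*(-8 + 2) = -8*(-6) = 48)
r(u(10, -2), -99)*S = (-85*(-99) + 31*4)*48 = (8415 + 124)*48 = 8539*48 = 409872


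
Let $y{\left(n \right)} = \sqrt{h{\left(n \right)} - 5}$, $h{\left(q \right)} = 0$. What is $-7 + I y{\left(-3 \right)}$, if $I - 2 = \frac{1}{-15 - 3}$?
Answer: $-7 + \frac{35 i \sqrt{5}}{18} \approx -7.0 + 4.3479 i$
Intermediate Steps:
$I = \frac{35}{18}$ ($I = 2 + \frac{1}{-15 - 3} = 2 + \frac{1}{-18} = 2 - \frac{1}{18} = \frac{35}{18} \approx 1.9444$)
$y{\left(n \right)} = i \sqrt{5}$ ($y{\left(n \right)} = \sqrt{0 - 5} = \sqrt{-5} = i \sqrt{5}$)
$-7 + I y{\left(-3 \right)} = -7 + \frac{35 i \sqrt{5}}{18}$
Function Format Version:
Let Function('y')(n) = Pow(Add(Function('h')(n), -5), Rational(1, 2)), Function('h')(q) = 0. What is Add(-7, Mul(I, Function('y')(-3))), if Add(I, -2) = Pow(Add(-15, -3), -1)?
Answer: Add(-7, Mul(Rational(35, 18), I, Pow(5, Rational(1, 2)))) ≈ Add(-7.0000, Mul(4.3479, I))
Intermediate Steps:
I = Rational(35, 18) (I = Add(2, Pow(Add(-15, -3), -1)) = Add(2, Pow(-18, -1)) = Add(2, Rational(-1, 18)) = Rational(35, 18) ≈ 1.9444)
Function('y')(n) = Mul(I, Pow(5, Rational(1, 2))) (Function('y')(n) = Pow(Add(0, -5), Rational(1, 2)) = Pow(-5, Rational(1, 2)) = Mul(I, Pow(5, Rational(1, 2))))
Add(-7, Mul(I, Function('y')(-3))) = Add(-7, Mul(Rational(35, 18), Mul(I, Pow(5, Rational(1, 2))))) = Add(-7, Mul(Rational(35, 18), I, Pow(5, Rational(1, 2))))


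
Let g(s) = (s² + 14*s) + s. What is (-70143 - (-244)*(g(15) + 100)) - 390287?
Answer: -326230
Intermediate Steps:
g(s) = s² + 15*s
(-70143 - (-244)*(g(15) + 100)) - 390287 = (-70143 - (-244)*(15*(15 + 15) + 100)) - 390287 = (-70143 - (-244)*(15*30 + 100)) - 390287 = (-70143 - (-244)*(450 + 100)) - 390287 = (-70143 - (-244)*550) - 390287 = (-70143 - 1*(-134200)) - 390287 = (-70143 + 134200) - 390287 = 64057 - 390287 = -326230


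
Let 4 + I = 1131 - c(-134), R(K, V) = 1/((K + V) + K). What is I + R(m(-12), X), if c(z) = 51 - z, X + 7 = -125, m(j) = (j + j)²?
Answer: 960841/1020 ≈ 942.00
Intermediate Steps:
m(j) = 4*j² (m(j) = (2*j)² = 4*j²)
X = -132 (X = -7 - 125 = -132)
R(K, V) = 1/(V + 2*K)
I = 942 (I = -4 + (1131 - (51 - 1*(-134))) = -4 + (1131 - (51 + 134)) = -4 + (1131 - 1*185) = -4 + (1131 - 185) = -4 + 946 = 942)
I + R(m(-12), X) = 942 + 1/(-132 + 2*(4*(-12)²)) = 942 + 1/(-132 + 2*(4*144)) = 942 + 1/(-132 + 2*576) = 942 + 1/(-132 + 1152) = 942 + 1/1020 = 960841/1020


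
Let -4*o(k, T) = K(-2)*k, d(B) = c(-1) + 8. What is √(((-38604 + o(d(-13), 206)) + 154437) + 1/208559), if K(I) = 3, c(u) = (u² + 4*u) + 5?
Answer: √20152180602194498/417118 ≈ 340.33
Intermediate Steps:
c(u) = 5 + u² + 4*u
d(B) = 10 (d(B) = (5 + (-1)² + 4*(-1)) + 8 = (5 + 1 - 4) + 8 = 2 + 8 = 10)
o(k, T) = -3*k/4
√(((-38604 + o(d(-13), 206)) + 154437) + 1/208559) = √(((-38604 - ¾*10) + 154437) + 1/208559) = √(((-38604 - 15/2) + 154437) + 1/208559) = √((-77223/2 + 154437) + 1/208559) = √(231651/2 + 1/208559) = √(48312900911/417118) = √20152180602194498/417118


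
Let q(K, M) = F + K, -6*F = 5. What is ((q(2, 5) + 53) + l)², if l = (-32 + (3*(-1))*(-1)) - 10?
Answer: 8281/36 ≈ 230.03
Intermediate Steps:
F = -⅚ (F = -⅙*5 = -⅚ ≈ -0.83333)
q(K, M) = -⅚ + K
l = -39 (l = (-32 - 3*(-1)) - 10 = (-32 + 3) - 10 = -29 - 10 = -39)
((q(2, 5) + 53) + l)² = (((-⅚ + 2) + 53) - 39)² = ((7/6 + 53) - 39)² = (325/6 - 39)² = (91/6)² = 8281/36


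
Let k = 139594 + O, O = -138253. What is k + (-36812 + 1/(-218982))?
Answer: -7767510523/218982 ≈ -35471.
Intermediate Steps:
k = 1341 (k = 139594 - 138253 = 1341)
k + (-36812 + 1/(-218982)) = 1341 + (-36812 + 1/(-218982)) = 1341 + (-36812 - 1/218982) = 1341 - 8061165385/218982 = -7767510523/218982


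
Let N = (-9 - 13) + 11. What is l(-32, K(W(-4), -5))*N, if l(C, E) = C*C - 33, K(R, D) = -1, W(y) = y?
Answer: -10901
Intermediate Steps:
N = -11 (N = -22 + 11 = -11)
l(C, E) = -33 + C² (l(C, E) = C² - 33 = -33 + C²)
l(-32, K(W(-4), -5))*N = (-33 + (-32)²)*(-11) = (-33 + 1024)*(-11) = 991*(-11) = -10901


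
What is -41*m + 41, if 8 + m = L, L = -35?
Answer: 1804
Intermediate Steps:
m = -43 (m = -8 - 35 = -43)
-41*m + 41 = -41*(-43) + 41 = 1763 + 41 = 1804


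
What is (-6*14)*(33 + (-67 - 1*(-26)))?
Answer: 672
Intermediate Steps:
(-6*14)*(33 + (-67 - 1*(-26))) = -84*(33 + (-67 + 26)) = -84*(33 - 41) = -84*(-8) = 672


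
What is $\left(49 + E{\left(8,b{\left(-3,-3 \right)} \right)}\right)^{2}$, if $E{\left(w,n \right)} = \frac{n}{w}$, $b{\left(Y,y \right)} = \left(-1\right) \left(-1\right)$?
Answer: $\frac{154449}{64} \approx 2413.3$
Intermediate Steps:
$b{\left(Y,y \right)} = 1$
$\left(49 + E{\left(8,b{\left(-3,-3 \right)} \right)}\right)^{2} = \left(49 + 1 \cdot \frac{1}{8}\right)^{2} = \left(49 + \frac{1}{8}\right)^{2} = \left(\frac{393}{8}\right)^{2} = \frac{154449}{64}$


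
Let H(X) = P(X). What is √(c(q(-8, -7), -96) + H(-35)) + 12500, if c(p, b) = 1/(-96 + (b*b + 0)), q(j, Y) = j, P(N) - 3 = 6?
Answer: 12500 + √46786170/2280 ≈ 12503.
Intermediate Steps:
P(N) = 9 (P(N) = 3 + 6 = 9)
H(X) = 9
c(p, b) = 1/(-96 + b²) (c(p, b) = 1/(-96 + (b² + 0)) = 1/(-96 + b²))
√(c(q(-8, -7), -96) + H(-35)) + 12500 = √(1/(-96 + (-96)²) + 9) + 12500 = √(1/(-96 + 9216) + 9) + 12500 = √(1/9120 + 9) + 12500 = √(82081/9120) + 12500 = √46786170/2280 + 12500 = 12500 + √46786170/2280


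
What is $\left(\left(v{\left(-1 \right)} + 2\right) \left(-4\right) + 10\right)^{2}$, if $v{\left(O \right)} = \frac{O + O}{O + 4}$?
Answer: $\frac{196}{9} \approx 21.778$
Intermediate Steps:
$v{\left(O \right)} = \frac{2 O}{4 + O}$
$\left(\left(v{\left(-1 \right)} + 2\right) \left(-4\right) + 10\right)^{2} = \left(\left(2 \left(-1\right) \frac{1}{4 - 1} + 2\right) \left(-4\right) + 10\right)^{2} = \left(\left(2 \left(-1\right) \frac{1}{3} + 2\right) \left(-4\right) + 10\right)^{2} = \left(\left(- \frac{2}{3} + 2\right) \left(-4\right) + 10\right)^{2} = \left(\frac{4}{3} \left(-4\right) + 10\right)^{2} = \left(- \frac{16}{3} + 10\right)^{2} = \left(\frac{14}{3}\right)^{2} = \frac{196}{9}$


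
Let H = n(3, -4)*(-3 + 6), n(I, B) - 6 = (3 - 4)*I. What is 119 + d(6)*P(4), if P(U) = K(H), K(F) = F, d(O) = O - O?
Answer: 119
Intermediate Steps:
n(I, B) = 6 - I (n(I, B) = 6 + (3 - 4)*I = 6 - I)
H = 9 (H = (6 - 1*3)*(-3 + 6) = (6 - 3)*3 = 3*3 = 9)
d(O) = 0
P(U) = 9
119 + d(6)*P(4) = 119 + 0*9 = 119 + 0 = 119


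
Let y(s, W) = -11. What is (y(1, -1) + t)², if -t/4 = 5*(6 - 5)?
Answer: 961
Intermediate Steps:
t = -20 (t = -20*(6 - 5) = -20 ≈ -20.000)
(y(1, -1) + t)² = (-11 - 20)² = (-31)² = 961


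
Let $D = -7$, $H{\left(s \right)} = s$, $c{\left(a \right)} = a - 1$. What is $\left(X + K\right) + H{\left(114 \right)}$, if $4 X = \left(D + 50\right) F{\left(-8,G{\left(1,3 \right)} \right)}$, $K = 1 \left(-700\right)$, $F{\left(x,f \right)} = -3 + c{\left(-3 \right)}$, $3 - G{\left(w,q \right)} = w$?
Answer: $- \frac{2645}{4} \approx -661.25$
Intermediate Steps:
$c{\left(a \right)} = -1 + a$ ($c{\left(a \right)} = a - 1 = -1 + a$)
$G{\left(w,q \right)} = 3 - w$
$F{\left(x,f \right)} = -7$ ($F{\left(x,f \right)} = -3 - 4 = -7$)
$K = -700$
$X = - \frac{301}{4}$ ($X = \frac{\left(-7 + 50\right) \left(-7\right)}{4} = \frac{43 \left(-7\right)}{4} = \frac{1}{4} \left(-301\right) = - \frac{301}{4} \approx -75.25$)
$\left(X + K\right) + H{\left(114 \right)} = \left(- \frac{301}{4} - 700\right) + 114 = - \frac{3101}{4} + 114 = - \frac{2645}{4}$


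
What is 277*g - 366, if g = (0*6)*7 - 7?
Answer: -2305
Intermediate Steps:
g = -7 (g = 0*7 - 7 = 0 - 7 = -7)
277*g - 366 = 277*(-7) - 366 = -1939 - 366 = -2305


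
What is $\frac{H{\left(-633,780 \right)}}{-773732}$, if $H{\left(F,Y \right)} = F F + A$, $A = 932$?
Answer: $- \frac{401621}{773732} \approx -0.51907$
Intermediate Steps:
$H{\left(F,Y \right)} = 932 + F^{2}$ ($H{\left(F,Y \right)} = F F + 932 = F^{2} + 932 = 932 + F^{2}$)
$\frac{H{\left(-633,780 \right)}}{-773732} = \frac{932 + \left(-633\right)^{2}}{-773732} = \left(932 + 400689\right) \left(- \frac{1}{773732}\right) = 401621 \left(- \frac{1}{773732}\right) = - \frac{401621}{773732}$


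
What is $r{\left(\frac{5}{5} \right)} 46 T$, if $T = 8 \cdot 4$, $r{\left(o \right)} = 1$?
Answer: $1472$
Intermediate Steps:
$T = 32$
$r{\left(\frac{5}{5} \right)} 46 T = 1 \cdot 46 \cdot 32 = 46 \cdot 32 = 1472$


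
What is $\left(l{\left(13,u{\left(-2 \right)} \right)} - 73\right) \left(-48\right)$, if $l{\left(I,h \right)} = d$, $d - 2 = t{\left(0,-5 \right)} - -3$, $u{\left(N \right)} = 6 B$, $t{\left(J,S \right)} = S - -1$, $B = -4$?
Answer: $3456$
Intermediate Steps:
$t{\left(J,S \right)} = 1 + S$ ($t{\left(J,S \right)} = S + 1 = 1 + S$)
$u{\left(N \right)} = -24$ ($u{\left(N \right)} = 6 \left(-4\right) = -24$)
$d = 1$ ($d = 2 + \left(\left(1 - 5\right) - -3\right) = 2 + \left(-4 + 3\right) = 2 - 1 = 1$)
$l{\left(I,h \right)} = 1$
$\left(l{\left(13,u{\left(-2 \right)} \right)} - 73\right) \left(-48\right) = \left(1 - 73\right) \left(-48\right) = \left(-72\right) \left(-48\right) = 3456$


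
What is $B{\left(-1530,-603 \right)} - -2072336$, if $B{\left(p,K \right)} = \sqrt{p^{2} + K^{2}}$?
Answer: $2072336 + 9 \sqrt{33389} \approx 2.074 \cdot 10^{6}$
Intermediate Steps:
$B{\left(p,K \right)} = \sqrt{K^{2} + p^{2}}$
$B{\left(-1530,-603 \right)} - -2072336 = \sqrt{\left(-603\right)^{2} + \left(-1530\right)^{2}} - -2072336 = \sqrt{363609 + 2340900} + 2072336 = \sqrt{2704509} + 2072336 = 9 \sqrt{33389} + 2072336 = 2072336 + 9 \sqrt{33389}$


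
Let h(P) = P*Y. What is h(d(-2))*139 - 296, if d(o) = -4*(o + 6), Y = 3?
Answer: -6968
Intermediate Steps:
d(o) = -24 - 4*o (d(o) = -4*(6 + o) = -24 - 4*o)
h(P) = 3*P (h(P) = P*3 = 3*P)
h(d(-2))*139 - 296 = (3*(-24 - 4*(-2)))*139 - 296 = (3*(-24 + 8))*139 - 296 = (3*(-16))*139 - 296 = -48*139 - 296 = -6672 - 296 = -6968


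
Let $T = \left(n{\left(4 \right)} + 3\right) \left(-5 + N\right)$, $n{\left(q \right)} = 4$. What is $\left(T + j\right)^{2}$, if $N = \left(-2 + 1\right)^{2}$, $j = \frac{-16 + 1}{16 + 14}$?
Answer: $\frac{3249}{4} \approx 812.25$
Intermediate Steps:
$j = - \frac{1}{2}$ ($j = - \frac{15}{30} = \left(-15\right) \frac{1}{30} = - \frac{1}{2} \approx -0.5$)
$N = 1$ ($N = \left(-1\right)^{2} = 1$)
$T = -28$ ($T = \left(4 + 3\right) \left(-5 + 1\right) = 7 \left(-4\right) = -28$)
$\left(T + j\right)^{2} = \left(-28 - \frac{1}{2}\right)^{2} = \left(- \frac{57}{2}\right)^{2} = \frac{3249}{4}$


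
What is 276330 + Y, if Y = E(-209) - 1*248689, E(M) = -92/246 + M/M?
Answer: 3399920/123 ≈ 27642.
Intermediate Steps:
E(M) = 77/123 (E(M) = -92*1/246 + 1 = -46/123 + 1 = 77/123)
Y = -30588670/123 (Y = 77/123 - 1*248689 = 77/123 - 248689 = -30588670/123 ≈ -2.4869e+5)
276330 + Y = 276330 - 30588670/123 = 3399920/123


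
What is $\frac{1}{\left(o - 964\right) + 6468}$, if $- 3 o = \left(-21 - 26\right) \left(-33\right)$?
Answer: $\frac{1}{4987} \approx 0.00020052$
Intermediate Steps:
$o = -517$ ($o = - \frac{\left(-21 - 26\right) \left(-33\right)}{3} = - \frac{\left(-47\right) \left(-33\right)}{3} = \left(- \frac{1}{3}\right) 1551 = -517$)
$\frac{1}{\left(o - 964\right) + 6468} = \frac{1}{\left(-517 - 964\right) + 6468} = \frac{1}{-1481 + 6468} = \frac{1}{4987}$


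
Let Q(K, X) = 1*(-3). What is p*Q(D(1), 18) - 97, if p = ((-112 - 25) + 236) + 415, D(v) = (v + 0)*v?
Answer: -1639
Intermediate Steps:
D(v) = v² (D(v) = v*v = v²)
Q(K, X) = -3
p = 514 (p = (-137 + 236) + 415 = 99 + 415 = 514)
p*Q(D(1), 18) - 97 = 514*(-3) - 97 = -1542 - 97 = -1639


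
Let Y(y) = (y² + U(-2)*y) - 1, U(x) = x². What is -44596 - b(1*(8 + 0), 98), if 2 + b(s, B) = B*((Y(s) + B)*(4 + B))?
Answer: -1973822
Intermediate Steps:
Y(y) = -1 + y² + 4*y (Y(y) = (y² + (-2)²*y) - 1 = (y² + 4*y) - 1 = -1 + y² + 4*y)
b(s, B) = -2 + B*(4 + B)*(-1 + B + s² + 4*s) (b(s, B) = -2 + B*(((-1 + s² + 4*s) + B)*(4 + B)) = -2 + B*((-1 + B + s² + 4*s)*(4 + B)) = -2 + B*((4 + B)*(-1 + B + s² + 4*s)) = -2 + B*(4 + B)*(-1 + B + s² + 4*s))
-44596 - b(1*(8 + 0), 98) = -44596 - (-2 + 98³ + 4*98² + 98²*(-1 + (1*(8 + 0))² + 4*(1*(8 + 0))) + 4*98*(-1 + (1*(8 + 0))² + 4*(1*(8 + 0)))) = -44596 - (-2 + 941192 + 4*9604 + 9604*(-1 + (1*8)² + 4*(1*8)) + 4*98*(-1 + (1*8)² + 4*(1*8))) = -44596 - (-2 + 941192 + 38416 + 9604*(-1 + 8² + 4*8) + 4*98*(-1 + 8² + 4*8)) = -44596 - (-2 + 941192 + 38416 + 9604*(-1 + 64 + 32) + 4*98*(-1 + 64 + 32)) = -44596 - (-2 + 941192 + 38416 + 9604*95 + 4*98*95) = -44596 - (-2 + 941192 + 38416 + 912380 + 37240) = -44596 - 1*1929226 = -44596 - 1929226 = -1973822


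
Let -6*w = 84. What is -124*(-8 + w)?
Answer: 2728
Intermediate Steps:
w = -14 (w = -⅙*84 = -14)
-124*(-8 + w) = -124*(-8 - 14) = -124*(-22) = 2728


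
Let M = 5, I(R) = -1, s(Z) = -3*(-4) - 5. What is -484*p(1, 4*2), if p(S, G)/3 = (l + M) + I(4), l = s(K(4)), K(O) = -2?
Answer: -15972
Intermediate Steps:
s(Z) = 7 (s(Z) = 12 - 5 = 7)
l = 7
p(S, G) = 33 (p(S, G) = 3*((7 + 5) - 1) = 3*(12 - 1) = 3*11 = 33)
-484*p(1, 4*2) = -484*33 = -15972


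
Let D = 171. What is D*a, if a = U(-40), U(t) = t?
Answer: -6840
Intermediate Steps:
a = -40
D*a = 171*(-40) = -6840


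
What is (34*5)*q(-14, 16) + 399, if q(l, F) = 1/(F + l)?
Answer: 484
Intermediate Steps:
(34*5)*q(-14, 16) + 399 = (34*5)/(16 - 14) + 399 = 170/2 + 399 = 170*(½) + 399 = 85 + 399 = 484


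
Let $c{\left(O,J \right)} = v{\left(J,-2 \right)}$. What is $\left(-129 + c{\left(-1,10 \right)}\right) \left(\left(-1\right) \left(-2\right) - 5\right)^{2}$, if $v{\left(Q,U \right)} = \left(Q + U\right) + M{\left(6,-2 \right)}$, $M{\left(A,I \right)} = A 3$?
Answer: $-927$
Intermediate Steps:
$M{\left(A,I \right)} = 3 A$
$v{\left(Q,U \right)} = 18 + Q + U$ ($v{\left(Q,U \right)} = \left(Q + U\right) + 3 \cdot 6 = \left(Q + U\right) + 18 = 18 + Q + U$)
$c{\left(O,J \right)} = 16 + J$ ($c{\left(O,J \right)} = 18 + J - 2 = 16 + J$)
$\left(-129 + c{\left(-1,10 \right)}\right) \left(\left(-1\right) \left(-2\right) - 5\right)^{2} = \left(-129 + \left(16 + 10\right)\right) \left(\left(-1\right) \left(-2\right) - 5\right)^{2} = \left(-129 + 26\right) \left(2 - 5\right)^{2} = - 103 \left(-3\right)^{2} = \left(-103\right) 9 = -927$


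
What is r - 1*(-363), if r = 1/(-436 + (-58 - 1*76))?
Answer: 206909/570 ≈ 363.00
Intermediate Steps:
r = -1/570 (r = 1/(-436 + (-58 - 76)) = 1/(-436 - 134) = 1/(-570) = -1/570 ≈ -0.0017544)
r - 1*(-363) = -1/570 - 1*(-363) = -1/570 + 363 = 206909/570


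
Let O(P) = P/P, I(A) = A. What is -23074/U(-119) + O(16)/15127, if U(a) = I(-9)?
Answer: 349040407/136143 ≈ 2563.8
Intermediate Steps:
O(P) = 1
U(a) = -9
-23074/U(-119) + O(16)/15127 = -23074/(-9) + 1/15127 = -23074*(-⅑) + 1*(1/15127) = 23074/9 + 1/15127 = 349040407/136143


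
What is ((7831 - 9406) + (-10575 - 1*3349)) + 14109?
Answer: -1390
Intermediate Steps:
((7831 - 9406) + (-10575 - 1*3349)) + 14109 = (-1575 + (-10575 - 3349)) + 14109 = (-1575 - 13924) + 14109 = -15499 + 14109 = -1390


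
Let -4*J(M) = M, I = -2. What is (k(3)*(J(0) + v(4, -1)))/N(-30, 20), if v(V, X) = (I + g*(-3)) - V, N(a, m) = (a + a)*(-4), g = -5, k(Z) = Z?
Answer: 9/80 ≈ 0.11250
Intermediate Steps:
J(M) = -M/4
N(a, m) = -8*a (N(a, m) = (2*a)*(-4) = -8*a)
v(V, X) = 13 - V (v(V, X) = (-2 - 5*(-3)) - V = (-2 + 15) - V = 13 - V)
(k(3)*(J(0) + v(4, -1)))/N(-30, 20) = (3*(-1/4*0 + (13 - 1*4)))/((-8*(-30))) = (3*(0 + (13 - 4)))/240 = (3*(0 + 9))*(1/240) = (3*9)*(1/240) = 27*(1/240) = 9/80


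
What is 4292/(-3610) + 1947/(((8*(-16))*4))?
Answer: -4613087/924160 ≈ -4.9917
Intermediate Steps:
4292/(-3610) + 1947/(((8*(-16))*4)) = 4292*(-1/3610) + 1947/((-128*4)) = -2146/1805 + 1947/(-512) = -2146/1805 + 1947*(-1/512) = -2146/1805 - 1947/512 = -4613087/924160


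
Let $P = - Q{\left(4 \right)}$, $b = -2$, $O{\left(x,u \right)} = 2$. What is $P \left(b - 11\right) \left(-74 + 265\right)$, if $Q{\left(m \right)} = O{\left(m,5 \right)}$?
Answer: $4966$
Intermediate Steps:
$Q{\left(m \right)} = 2$
$P = -2$ ($P = \left(-1\right) 2 = -2$)
$P \left(b - 11\right) \left(-74 + 265\right) = - 2 \left(-2 - 11\right) \left(-74 + 265\right) = \left(-2\right) \left(-13\right) 191 = 26 \cdot 191 = 4966$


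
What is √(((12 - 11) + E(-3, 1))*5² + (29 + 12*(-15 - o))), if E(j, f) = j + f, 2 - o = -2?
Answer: 4*I*√14 ≈ 14.967*I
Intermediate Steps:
o = 4 (o = 2 - 1*(-2) = 2 + 2 = 4)
E(j, f) = f + j
√(((12 - 11) + E(-3, 1))*5² + (29 + 12*(-15 - o))) = √(((12 - 11) + (1 - 3))*5² + (29 + 12*(-15 - 1*4))) = √((1 - 2)*25 + (29 + 12*(-15 - 4))) = √(-1*25 + (29 + 12*(-19))) = √(-25 + (29 - 228)) = √(-25 - 199) = √(-224) = 4*I*√14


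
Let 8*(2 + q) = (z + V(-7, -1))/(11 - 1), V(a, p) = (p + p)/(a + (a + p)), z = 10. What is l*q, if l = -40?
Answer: 1124/15 ≈ 74.933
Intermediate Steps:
V(a, p) = 2*p/(p + 2*a) (V(a, p) = (2*p)/(p + 2*a) = 2*p/(p + 2*a))
q = -281/150 (q = -2 + ((10 + 2*(-1)/(-1 + 2*(-7)))/(11 - 1))/8 = -2 + ((10 + 2*(-1)/(-1 - 14))/10)/8 = -2 + ((10 + 2*(-1)/(-15))*(⅒))/8 = -2 + ((10 + 2*(-1)*(-1/15))*(⅒))/8 = -2 + ((10 + 2/15)*(⅒))/8 = -2 + ((152/15)*(⅒))/8 = -2 + (⅛)*(76/75) = -2 + 19/150 = -281/150 ≈ -1.8733)
l*q = -40*(-281/150) = 1124/15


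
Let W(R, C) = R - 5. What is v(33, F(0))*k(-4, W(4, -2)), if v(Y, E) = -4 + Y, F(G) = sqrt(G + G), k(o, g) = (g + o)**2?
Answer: 725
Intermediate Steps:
W(R, C) = -5 + R
F(G) = sqrt(2)*sqrt(G) (F(G) = sqrt(2*G) = sqrt(2)*sqrt(G))
v(33, F(0))*k(-4, W(4, -2)) = (-4 + 33)*((-5 + 4) - 4)**2 = 29*(-1 - 4)**2 = 29*(-5)**2 = 29*25 = 725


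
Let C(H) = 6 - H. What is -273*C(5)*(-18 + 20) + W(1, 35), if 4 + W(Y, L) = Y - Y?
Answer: -550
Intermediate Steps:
W(Y, L) = -4 (W(Y, L) = -4 + (Y - Y) = -4 + 0 = -4)
-273*C(5)*(-18 + 20) + W(1, 35) = -273*(6 - 1*5)*(-18 + 20) - 4 = -273*(6 - 5)*2 - 4 = -273*2 - 4 = -546 - 4 = -550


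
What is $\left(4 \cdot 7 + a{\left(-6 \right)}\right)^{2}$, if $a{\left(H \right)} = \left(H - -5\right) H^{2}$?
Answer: $64$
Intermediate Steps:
$a{\left(H \right)} = H^{2} \left(5 + H\right)$ ($a{\left(H \right)} = \left(H + 5\right) H^{2} = \left(5 + H\right) H^{2} = H^{2} \left(5 + H\right)$)
$\left(4 \cdot 7 + a{\left(-6 \right)}\right)^{2} = \left(4 \cdot 7 + \left(-6\right)^{2} \left(5 - 6\right)\right)^{2} = \left(28 + 36 \left(-1\right)\right)^{2} = \left(28 - 36\right)^{2} = \left(-8\right)^{2} = 64$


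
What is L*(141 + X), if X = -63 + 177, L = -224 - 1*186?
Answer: -104550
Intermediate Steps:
L = -410 (L = -224 - 186 = -410)
X = 114
L*(141 + X) = -410*(141 + 114) = -410*255 = -104550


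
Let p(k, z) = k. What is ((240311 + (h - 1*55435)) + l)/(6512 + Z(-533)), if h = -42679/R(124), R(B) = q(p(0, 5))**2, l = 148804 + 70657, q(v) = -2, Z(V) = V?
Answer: 1574669/23916 ≈ 65.842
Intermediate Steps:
l = 219461
R(B) = 4 (R(B) = (-2)**2 = 4)
h = -42679/4 ≈ -10670.
((240311 + (h - 1*55435)) + l)/(6512 + Z(-533)) = ((240311 + (-42679/4 - 1*55435)) + 219461)/(6512 - 533) = ((240311 + (-42679/4 - 55435)) + 219461)/5979 = ((240311 - 264419/4) + 219461)*(1/5979) = (696825/4 + 219461)*(1/5979) = (1574669/4)*(1/5979) = 1574669/23916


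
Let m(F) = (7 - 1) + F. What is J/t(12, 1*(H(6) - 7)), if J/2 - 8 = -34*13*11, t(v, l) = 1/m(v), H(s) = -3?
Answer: -174744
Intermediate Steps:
m(F) = 6 + F
t(v, l) = 1/(6 + v)
J = -9708 (J = 16 + 2*(-34*13*11) = 16 + 2*(-442*11) = 16 + 2*(-4862) = 16 - 9724 = -9708)
J/t(12, 1*(H(6) - 7)) = -9708/(1/(6 + 12)) = -9708/(1/18) = -9708/1/18 = -9708*18 = -174744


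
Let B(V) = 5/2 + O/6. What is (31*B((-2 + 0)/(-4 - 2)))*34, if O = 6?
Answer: 3689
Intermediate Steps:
B(V) = 7/2 (B(V) = 5/2 + 6/6 = 5*(½) + 6*(⅙) = 5/2 + 1 = 7/2)
(31*B((-2 + 0)/(-4 - 2)))*34 = (31*(7/2))*34 = (217/2)*34 = 3689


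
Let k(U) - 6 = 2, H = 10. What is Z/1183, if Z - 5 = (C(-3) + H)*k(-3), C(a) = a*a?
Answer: 157/1183 ≈ 0.13271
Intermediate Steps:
C(a) = a**2
k(U) = 8 (k(U) = 6 + 2 = 8)
Z = 157 (Z = 5 + ((-3)**2 + 10)*8 = 5 + (9 + 10)*8 = 5 + 19*8 = 5 + 152 = 157)
Z/1183 = 157/1183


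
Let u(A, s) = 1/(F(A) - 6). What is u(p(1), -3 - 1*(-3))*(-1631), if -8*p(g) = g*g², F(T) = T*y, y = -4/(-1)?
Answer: 3262/13 ≈ 250.92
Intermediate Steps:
y = 4 (y = -4*(-1) = 4)
F(T) = 4*T (F(T) = T*4 = 4*T)
p(g) = -g³/8 (p(g) = -g*g²/8 = -g³/8)
u(A, s) = 1/(-6 + 4*A) (u(A, s) = 1/(4*A - 6) = 1/(-6 + 4*A))
u(p(1), -3 - 1*(-3))*(-1631) = (1/(2*(-3 + 2*(-⅛*1³))))*(-1631) = (1/(2*(-3 + 2*(-⅛*1))))*(-1631) = (1/(2*(-3 + 2*(-⅛))))*(-1631) = (1/(2*(-3 - ¼)))*(-1631) = (1/(2*(-13/4)))*(-1631) = ((½)*(-4/13))*(-1631) = -2/13*(-1631) = 3262/13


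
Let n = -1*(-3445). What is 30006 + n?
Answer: 33451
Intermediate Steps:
n = 3445
30006 + n = 30006 + 3445 = 33451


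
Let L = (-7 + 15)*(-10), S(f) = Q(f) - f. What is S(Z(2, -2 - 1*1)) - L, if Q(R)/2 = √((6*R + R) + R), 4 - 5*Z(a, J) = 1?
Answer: 397/5 + 4*√30/5 ≈ 83.782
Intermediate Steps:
Z(a, J) = ⅗ (Z(a, J) = ⅘ - ⅕*1 = ⅘ - ⅕ = ⅗)
Q(R) = 4*√2*√R (Q(R) = 2*√((6*R + R) + R) = 2*√(7*R + R) = 2*√(8*R) = 2*(2*√2*√R) = 4*√2*√R)
S(f) = -f + 4*√2*√f (S(f) = 4*√2*√f - f = -f + 4*√2*√f)
L = -80 (L = 8*(-10) = -80)
S(Z(2, -2 - 1*1)) - L = (-1*⅗ + 4*√2*√(⅗)) - 1*(-80) = (-⅗ + 4*√2*(√15/5)) + 80 = (-⅗ + 4*√30/5) + 80 = 397/5 + 4*√30/5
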